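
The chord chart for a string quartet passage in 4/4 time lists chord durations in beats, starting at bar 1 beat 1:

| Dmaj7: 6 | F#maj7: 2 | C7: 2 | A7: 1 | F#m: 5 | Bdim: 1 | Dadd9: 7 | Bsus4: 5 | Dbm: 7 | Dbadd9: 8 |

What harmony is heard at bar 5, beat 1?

Bdim

Beat 1 of bar 5 is beat (5−1)×4 + 1 = 17 overall.
Running totals: Dmaj7 ends at 6, F#maj7 ends at 8, C7 ends at 10, A7 ends at 11, F#m ends at 16, Bdim ends at 17.
Beat 17 falls within Bdim.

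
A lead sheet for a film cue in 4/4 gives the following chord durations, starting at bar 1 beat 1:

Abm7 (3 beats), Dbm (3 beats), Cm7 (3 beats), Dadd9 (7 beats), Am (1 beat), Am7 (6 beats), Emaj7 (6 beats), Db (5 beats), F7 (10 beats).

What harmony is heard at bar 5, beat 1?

Beat 1 of bar 5 is beat (5−1)×4 + 1 = 17 overall.
Running totals: Abm7 ends at 3, Dbm ends at 6, Cm7 ends at 9, Dadd9 ends at 16, Am ends at 17.
Beat 17 falls within Am.

Am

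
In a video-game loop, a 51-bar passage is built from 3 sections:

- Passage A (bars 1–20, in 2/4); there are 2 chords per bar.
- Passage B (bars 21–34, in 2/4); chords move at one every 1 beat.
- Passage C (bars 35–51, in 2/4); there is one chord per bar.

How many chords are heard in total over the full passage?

A: 20·2 = 40 beats, 40/1 = 40 chords.
B: 14·2 = 28 beats, 28/1 = 28 chords.
C: 17·2 = 34 beats, 34/2 = 17 chords.
Total: 40 + 28 + 17 = 85.

85 chords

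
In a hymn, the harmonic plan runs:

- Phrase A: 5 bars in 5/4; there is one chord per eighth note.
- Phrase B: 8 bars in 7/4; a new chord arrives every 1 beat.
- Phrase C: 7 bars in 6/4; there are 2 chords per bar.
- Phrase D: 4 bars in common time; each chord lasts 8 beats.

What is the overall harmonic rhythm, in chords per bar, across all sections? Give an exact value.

61/12 chords per bar

A: 5 × 5 = 25 beats ÷ 0.5 = 50 chords.
B: 8 × 7 = 56 beats ÷ 1 = 56 chords.
C: 7 × 6 = 42 beats ÷ 3 = 14 chords.
D: 4 × 4 = 16 beats ÷ 8 = 2 chords.
Overall: 122 chords over 24 bars → 122/24 = 61/12 chords per bar.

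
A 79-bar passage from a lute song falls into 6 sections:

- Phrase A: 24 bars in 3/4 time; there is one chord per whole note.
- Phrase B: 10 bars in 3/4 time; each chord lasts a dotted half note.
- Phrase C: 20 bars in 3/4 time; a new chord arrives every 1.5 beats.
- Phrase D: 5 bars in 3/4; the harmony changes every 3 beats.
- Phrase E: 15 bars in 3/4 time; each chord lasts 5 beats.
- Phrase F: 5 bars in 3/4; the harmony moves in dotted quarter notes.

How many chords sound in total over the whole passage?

92 chords

A has 72 beats and chords last 4 each, so 18 chords.
B has 30 beats and chords last 3 each, so 10 chords.
C has 60 beats and chords last 1.5 each, so 40 chords.
D has 15 beats and chords last 3 each, so 5 chords.
E has 45 beats and chords last 5 each, so 9 chords.
F has 15 beats and chords last 1.5 each, so 10 chords.
Total: 18 + 10 + 40 + 5 + 9 + 10 = 92.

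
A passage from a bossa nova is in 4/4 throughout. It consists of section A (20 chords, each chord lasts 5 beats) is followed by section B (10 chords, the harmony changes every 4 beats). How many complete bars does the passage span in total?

35 bars

A: 20 × 5 = 100 beats = 25 bars.
B: 10 × 4 = 40 beats = 10 bars.
Total: 25 + 10 = 35 bars.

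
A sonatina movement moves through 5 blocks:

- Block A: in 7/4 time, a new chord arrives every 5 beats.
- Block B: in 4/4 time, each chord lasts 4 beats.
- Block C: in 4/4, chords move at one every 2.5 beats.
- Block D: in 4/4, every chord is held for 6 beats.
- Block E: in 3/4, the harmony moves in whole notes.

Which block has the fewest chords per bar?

Block D

A: each chord is 5 beats in 7/4, so 1.4 per bar.
B: each chord is 4 beats in 4/4, so 1 per bar.
C: each chord is 2.5 beats in 4/4, so 1.6 per bar.
D: each chord is 6 beats in 4/4, so 2/3 per bar.
E: each chord is 4 beats in 3/4, so 0.75 per bar.
Slowest is D at 2/3 chords/bar.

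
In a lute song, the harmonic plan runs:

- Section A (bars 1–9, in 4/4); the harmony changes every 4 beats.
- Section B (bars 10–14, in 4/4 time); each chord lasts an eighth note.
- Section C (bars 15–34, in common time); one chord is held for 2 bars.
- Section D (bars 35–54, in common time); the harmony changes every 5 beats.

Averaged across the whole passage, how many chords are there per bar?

A: 9 × 4 = 36 beats ÷ 4 = 9 chords.
B: 5 × 4 = 20 beats ÷ 0.5 = 40 chords.
C: 20 × 4 = 80 beats ÷ 8 = 10 chords.
D: 20 × 4 = 80 beats ÷ 5 = 16 chords.
Overall: 75 chords over 54 bars → 75/54 = 25/18 chords per bar.

25/18 chords per bar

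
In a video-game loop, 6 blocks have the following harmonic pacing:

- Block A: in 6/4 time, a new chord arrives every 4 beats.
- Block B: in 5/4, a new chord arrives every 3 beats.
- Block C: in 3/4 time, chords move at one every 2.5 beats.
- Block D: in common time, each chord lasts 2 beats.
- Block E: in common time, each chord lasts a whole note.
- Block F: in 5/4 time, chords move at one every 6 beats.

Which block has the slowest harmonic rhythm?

Block F

A: 6 beats/bar ÷ 4 beats/chord = 1.5 chords/bar.
B: 5 beats/bar ÷ 3 beats/chord = 5/3 chords/bar.
C: 3 beats/bar ÷ 2.5 beats/chord = 1.2 chords/bar.
D: 4 beats/bar ÷ 2 beats/chord = 2 chords/bar.
E: 4 beats/bar ÷ 4 beats/chord = 1 chord/bar.
F: 5 beats/bar ÷ 6 beats/chord = 5/6 chords/bar.
Slowest is F at 5/6 chords/bar.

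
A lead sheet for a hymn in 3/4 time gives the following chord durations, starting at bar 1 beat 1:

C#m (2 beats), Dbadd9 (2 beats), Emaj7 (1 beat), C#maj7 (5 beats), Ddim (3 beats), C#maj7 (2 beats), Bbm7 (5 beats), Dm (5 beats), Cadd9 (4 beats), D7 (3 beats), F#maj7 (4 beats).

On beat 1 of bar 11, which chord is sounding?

Beat 1 of bar 11 is beat (11−1)×3 + 1 = 31 overall.
Running totals: C#m ends at 2, Dbadd9 ends at 4, Emaj7 ends at 5, C#maj7 ends at 10, Ddim ends at 13, C#maj7 ends at 15, Bbm7 ends at 20, Dm ends at 25, Cadd9 ends at 29, D7 ends at 32.
Beat 31 falls within D7.

D7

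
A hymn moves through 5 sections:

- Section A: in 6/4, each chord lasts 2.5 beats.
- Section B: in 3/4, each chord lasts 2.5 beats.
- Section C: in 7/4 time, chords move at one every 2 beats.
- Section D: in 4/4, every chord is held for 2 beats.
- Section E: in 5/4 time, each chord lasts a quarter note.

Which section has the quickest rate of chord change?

Section E

A: 6/2.5 = 2.4 chords/bar.
B: 3/2.5 = 1.2 chords/bar.
C: 7/2 = 3.5 chords/bar.
D: 4/2 = 2 chords/bar.
E: 5/1 = 5 chords/bar.
Fastest is E at 5 chords/bar.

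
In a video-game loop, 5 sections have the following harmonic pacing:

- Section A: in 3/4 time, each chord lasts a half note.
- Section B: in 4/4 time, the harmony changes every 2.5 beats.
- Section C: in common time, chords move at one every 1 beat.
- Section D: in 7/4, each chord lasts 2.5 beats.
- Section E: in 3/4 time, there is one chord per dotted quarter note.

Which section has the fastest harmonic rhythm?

Section C

A: 3/2 = 1.5 chords/bar.
B: 4/2.5 = 1.6 chords/bar.
C: 4/1 = 4 chords/bar.
D: 7/2.5 = 2.8 chords/bar.
E: 3/1.5 = 2 chords/bar.
Fastest is C at 4 chords/bar.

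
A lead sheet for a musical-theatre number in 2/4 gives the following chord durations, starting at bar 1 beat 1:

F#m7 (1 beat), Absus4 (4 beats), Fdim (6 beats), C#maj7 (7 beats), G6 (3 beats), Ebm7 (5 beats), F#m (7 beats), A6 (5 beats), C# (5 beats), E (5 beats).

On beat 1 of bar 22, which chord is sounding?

C#

Beat 1 of bar 22 is beat (22−1)×2 + 1 = 43 overall.
Running totals: F#m7 ends at 1, Absus4 ends at 5, Fdim ends at 11, C#maj7 ends at 18, G6 ends at 21, Ebm7 ends at 26, F#m ends at 33, A6 ends at 38, C# ends at 43.
Beat 43 falls within C#.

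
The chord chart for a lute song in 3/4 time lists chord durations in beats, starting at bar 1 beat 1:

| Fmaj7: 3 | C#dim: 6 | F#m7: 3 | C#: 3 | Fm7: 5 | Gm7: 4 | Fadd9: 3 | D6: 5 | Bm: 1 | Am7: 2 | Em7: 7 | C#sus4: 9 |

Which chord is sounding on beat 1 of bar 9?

Beat 1 of bar 9 is beat (9−1)×3 + 1 = 25 overall.
Running totals: Fmaj7 ends at 3, C#dim ends at 9, F#m7 ends at 12, C# ends at 15, Fm7 ends at 20, Gm7 ends at 24, Fadd9 ends at 27.
Beat 25 falls within Fadd9.

Fadd9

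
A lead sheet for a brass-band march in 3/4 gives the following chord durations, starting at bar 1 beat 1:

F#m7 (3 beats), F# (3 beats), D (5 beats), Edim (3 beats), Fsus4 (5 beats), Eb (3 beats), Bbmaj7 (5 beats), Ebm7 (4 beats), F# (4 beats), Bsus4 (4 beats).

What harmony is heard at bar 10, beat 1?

Beat 1 of bar 10 is beat (10−1)×3 + 1 = 28 overall.
Running totals: F#m7 ends at 3, F# ends at 6, D ends at 11, Edim ends at 14, Fsus4 ends at 19, Eb ends at 22, Bbmaj7 ends at 27, Ebm7 ends at 31.
Beat 28 falls within Ebm7.

Ebm7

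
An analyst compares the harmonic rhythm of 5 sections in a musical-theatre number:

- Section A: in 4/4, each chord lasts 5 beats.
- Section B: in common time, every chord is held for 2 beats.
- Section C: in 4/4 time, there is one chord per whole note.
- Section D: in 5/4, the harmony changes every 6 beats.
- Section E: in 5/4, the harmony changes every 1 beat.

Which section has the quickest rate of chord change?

A: 4 beats/bar ÷ 5 beats/chord = 0.8 chords/bar.
B: 4 beats/bar ÷ 2 beats/chord = 2 chords/bar.
C: 4 beats/bar ÷ 4 beats/chord = 1 chord/bar.
D: 5 beats/bar ÷ 6 beats/chord = 5/6 chords/bar.
E: 5 beats/bar ÷ 1 beat/chord = 5 chords/bar.
Fastest is E at 5 chords/bar.

Section E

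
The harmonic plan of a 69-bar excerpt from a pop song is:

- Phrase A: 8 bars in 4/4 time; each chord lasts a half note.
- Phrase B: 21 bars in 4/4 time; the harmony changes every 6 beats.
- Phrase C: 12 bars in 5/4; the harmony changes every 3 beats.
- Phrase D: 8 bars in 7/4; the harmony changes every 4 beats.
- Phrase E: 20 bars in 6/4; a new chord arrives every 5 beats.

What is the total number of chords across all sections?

A: 8 bars × 4 beats = 32 beats; 2 beats/chord → 16 chords.
B: 21 bars × 4 beats = 84 beats; 6 beats/chord → 14 chords.
C: 12 bars × 5 beats = 60 beats; 3 beats/chord → 20 chords.
D: 8 bars × 7 beats = 56 beats; 4 beats/chord → 14 chords.
E: 20 bars × 6 beats = 120 beats; 5 beats/chord → 24 chords.
Total: 16 + 14 + 20 + 14 + 24 = 88.

88 chords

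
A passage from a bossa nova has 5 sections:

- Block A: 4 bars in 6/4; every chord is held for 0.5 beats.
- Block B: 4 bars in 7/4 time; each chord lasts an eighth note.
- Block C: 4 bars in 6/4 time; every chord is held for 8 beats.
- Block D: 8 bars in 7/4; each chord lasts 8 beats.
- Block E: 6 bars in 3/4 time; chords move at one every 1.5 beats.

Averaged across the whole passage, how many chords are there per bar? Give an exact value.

A: 4 bars of 6 beats is 24 beats; at 0.5 beats each that's 48 chords.
B: 4 bars of 7 beats is 28 beats; at 0.5 beats each that's 56 chords.
C: 4 bars of 6 beats is 24 beats; at 8 beats each that's 3 chords.
D: 8 bars of 7 beats is 56 beats; at 8 beats each that's 7 chords.
E: 6 bars of 3 beats is 18 beats; at 1.5 beats each that's 12 chords.
Overall: 126 chords over 26 bars → 126/26 = 63/13 chords per bar.

63/13 chords per bar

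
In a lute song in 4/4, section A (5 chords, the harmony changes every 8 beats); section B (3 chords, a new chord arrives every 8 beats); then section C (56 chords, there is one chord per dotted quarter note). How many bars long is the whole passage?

37 bars

A: 5 × 8 = 40 beats = 10 bars.
B: 3 × 8 = 24 beats = 6 bars.
C: 56 × 1.5 = 84 beats = 21 bars.
Total: 10 + 6 + 21 = 37 bars.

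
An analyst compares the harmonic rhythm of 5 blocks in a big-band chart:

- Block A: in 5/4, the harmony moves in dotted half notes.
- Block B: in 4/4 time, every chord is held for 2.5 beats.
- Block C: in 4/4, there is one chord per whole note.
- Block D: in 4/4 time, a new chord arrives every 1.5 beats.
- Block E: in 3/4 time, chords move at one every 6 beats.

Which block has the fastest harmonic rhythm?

Block D

A: 5/3 = 5/3 chords/bar.
B: 4/2.5 = 1.6 chords/bar.
C: 4/4 = 1 chord/bar.
D: 4/1.5 = 8/3 chords/bar.
E: 3/6 = 0.5 chords/bar.
Fastest is D at 8/3 chords/bar.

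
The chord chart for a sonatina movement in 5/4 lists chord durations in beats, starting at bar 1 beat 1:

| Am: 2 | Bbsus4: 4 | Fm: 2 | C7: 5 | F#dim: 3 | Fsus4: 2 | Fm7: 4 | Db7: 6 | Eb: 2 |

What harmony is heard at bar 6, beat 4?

Eb

Beat 4 of bar 6 is beat (6−1)×5 + 4 = 29 overall.
Running totals: Am ends at 2, Bbsus4 ends at 6, Fm ends at 8, C7 ends at 13, F#dim ends at 16, Fsus4 ends at 18, Fm7 ends at 22, Db7 ends at 28, Eb ends at 30.
Beat 29 falls within Eb.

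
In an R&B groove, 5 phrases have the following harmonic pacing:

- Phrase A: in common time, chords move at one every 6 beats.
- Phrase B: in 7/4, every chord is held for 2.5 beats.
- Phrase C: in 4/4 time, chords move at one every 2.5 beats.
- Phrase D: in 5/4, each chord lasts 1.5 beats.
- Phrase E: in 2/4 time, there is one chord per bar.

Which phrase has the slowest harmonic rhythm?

Phrase A

A: 4/6 = 2/3 chords/bar.
B: 7/2.5 = 2.8 chords/bar.
C: 4/2.5 = 1.6 chords/bar.
D: 5/1.5 = 10/3 chords/bar.
E: 2/2 = 1 chord/bar.
Slowest is A at 2/3 chords/bar.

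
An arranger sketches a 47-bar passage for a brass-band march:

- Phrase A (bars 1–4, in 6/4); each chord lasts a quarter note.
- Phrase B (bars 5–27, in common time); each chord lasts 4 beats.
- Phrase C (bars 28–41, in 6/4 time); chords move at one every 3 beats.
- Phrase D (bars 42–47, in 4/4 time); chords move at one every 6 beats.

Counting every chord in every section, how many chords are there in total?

79 chords

A has 24 beats and chords last 1 each, so 24 chords.
B has 92 beats and chords last 4 each, so 23 chords.
C has 84 beats and chords last 3 each, so 28 chords.
D has 24 beats and chords last 6 each, so 4 chords.
Total: 24 + 23 + 28 + 4 = 79.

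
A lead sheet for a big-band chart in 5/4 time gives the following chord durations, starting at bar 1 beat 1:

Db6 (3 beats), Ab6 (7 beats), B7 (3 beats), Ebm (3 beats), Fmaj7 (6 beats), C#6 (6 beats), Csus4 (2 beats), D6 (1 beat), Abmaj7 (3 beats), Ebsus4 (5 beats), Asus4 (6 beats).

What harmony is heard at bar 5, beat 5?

C#6

Beat 5 of bar 5 is beat (5−1)×5 + 5 = 25 overall.
Running totals: Db6 ends at 3, Ab6 ends at 10, B7 ends at 13, Ebm ends at 16, Fmaj7 ends at 22, C#6 ends at 28.
Beat 25 falls within C#6.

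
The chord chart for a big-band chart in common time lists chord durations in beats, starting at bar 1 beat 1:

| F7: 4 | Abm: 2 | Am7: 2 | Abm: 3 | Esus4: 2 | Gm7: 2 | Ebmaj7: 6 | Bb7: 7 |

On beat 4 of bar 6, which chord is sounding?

Bb7

Beat 4 of bar 6 is beat (6−1)×4 + 4 = 24 overall.
Running totals: F7 ends at 4, Abm ends at 6, Am7 ends at 8, Abm ends at 11, Esus4 ends at 13, Gm7 ends at 15, Ebmaj7 ends at 21, Bb7 ends at 28.
Beat 24 falls within Bb7.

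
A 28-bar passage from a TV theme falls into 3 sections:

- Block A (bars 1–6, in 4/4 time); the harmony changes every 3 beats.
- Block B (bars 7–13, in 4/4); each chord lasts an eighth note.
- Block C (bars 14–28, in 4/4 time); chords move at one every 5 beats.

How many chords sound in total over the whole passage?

A has 24 beats and chords last 3 each, so 8 chords.
B has 28 beats and chords last 0.5 each, so 56 chords.
C has 60 beats and chords last 5 each, so 12 chords.
Total: 8 + 56 + 12 = 76.

76 chords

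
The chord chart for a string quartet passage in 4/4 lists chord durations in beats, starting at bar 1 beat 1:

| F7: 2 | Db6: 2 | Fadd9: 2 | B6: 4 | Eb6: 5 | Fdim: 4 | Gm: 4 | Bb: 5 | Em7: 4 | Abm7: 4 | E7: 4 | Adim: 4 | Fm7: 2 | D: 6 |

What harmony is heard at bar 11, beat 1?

Beat 1 of bar 11 is beat (11−1)×4 + 1 = 41 overall.
Running totals: F7 ends at 2, Db6 ends at 4, Fadd9 ends at 6, B6 ends at 10, Eb6 ends at 15, Fdim ends at 19, Gm ends at 23, Bb ends at 28, Em7 ends at 32, Abm7 ends at 36, E7 ends at 40, Adim ends at 44.
Beat 41 falls within Adim.

Adim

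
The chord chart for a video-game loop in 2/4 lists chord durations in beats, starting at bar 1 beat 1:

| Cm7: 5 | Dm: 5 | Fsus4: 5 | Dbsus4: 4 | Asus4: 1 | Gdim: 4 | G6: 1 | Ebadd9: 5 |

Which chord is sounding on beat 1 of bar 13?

Beat 1 of bar 13 is beat (13−1)×2 + 1 = 25 overall.
Running totals: Cm7 ends at 5, Dm ends at 10, Fsus4 ends at 15, Dbsus4 ends at 19, Asus4 ends at 20, Gdim ends at 24, G6 ends at 25.
Beat 25 falls within G6.

G6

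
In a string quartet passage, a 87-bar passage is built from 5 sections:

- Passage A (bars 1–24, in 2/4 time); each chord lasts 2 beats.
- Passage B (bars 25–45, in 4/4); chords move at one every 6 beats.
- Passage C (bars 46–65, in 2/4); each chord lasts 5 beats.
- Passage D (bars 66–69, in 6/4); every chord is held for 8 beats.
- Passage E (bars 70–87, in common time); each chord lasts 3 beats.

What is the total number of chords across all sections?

73 chords

A: 24 bars × 2 beats = 48 beats; 2 beats/chord → 24 chords.
B: 21 bars × 4 beats = 84 beats; 6 beats/chord → 14 chords.
C: 20 bars × 2 beats = 40 beats; 5 beats/chord → 8 chords.
D: 4 bars × 6 beats = 24 beats; 8 beats/chord → 3 chords.
E: 18 bars × 4 beats = 72 beats; 3 beats/chord → 24 chords.
Total: 24 + 14 + 8 + 3 + 24 = 73.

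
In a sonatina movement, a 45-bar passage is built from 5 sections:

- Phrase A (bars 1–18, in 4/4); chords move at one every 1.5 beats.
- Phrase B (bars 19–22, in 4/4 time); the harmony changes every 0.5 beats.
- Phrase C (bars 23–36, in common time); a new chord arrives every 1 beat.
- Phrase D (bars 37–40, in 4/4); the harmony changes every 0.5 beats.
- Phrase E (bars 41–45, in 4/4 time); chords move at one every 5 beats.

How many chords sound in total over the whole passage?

172 chords

A has 72 beats and chords last 1.5 each, so 48 chords.
B has 16 beats and chords last 0.5 each, so 32 chords.
C has 56 beats and chords last 1 each, so 56 chords.
D has 16 beats and chords last 0.5 each, so 32 chords.
E has 20 beats and chords last 5 each, so 4 chords.
Total: 48 + 32 + 56 + 32 + 4 = 172.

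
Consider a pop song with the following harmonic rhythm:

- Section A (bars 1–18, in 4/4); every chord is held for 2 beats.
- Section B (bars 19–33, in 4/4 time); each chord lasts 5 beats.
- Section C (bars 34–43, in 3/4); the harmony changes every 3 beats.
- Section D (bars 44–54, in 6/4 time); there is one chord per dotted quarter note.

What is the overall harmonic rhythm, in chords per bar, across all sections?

A: 18 × 4 = 72 beats ÷ 2 = 36 chords.
B: 15 × 4 = 60 beats ÷ 5 = 12 chords.
C: 10 × 3 = 30 beats ÷ 3 = 10 chords.
D: 11 × 6 = 66 beats ÷ 1.5 = 44 chords.
Overall: 102 chords over 54 bars → 102/54 = 17/9 chords per bar.

17/9 chords per bar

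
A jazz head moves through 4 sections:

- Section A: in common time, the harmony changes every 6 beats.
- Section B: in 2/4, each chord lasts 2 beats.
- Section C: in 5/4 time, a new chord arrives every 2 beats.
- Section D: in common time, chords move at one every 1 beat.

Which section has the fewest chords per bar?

A: 4 beats/bar ÷ 6 beats/chord = 2/3 chords/bar.
B: 2 beats/bar ÷ 2 beats/chord = 1 chord/bar.
C: 5 beats/bar ÷ 2 beats/chord = 2.5 chords/bar.
D: 4 beats/bar ÷ 1 beat/chord = 4 chords/bar.
Slowest is A at 2/3 chords/bar.

Section A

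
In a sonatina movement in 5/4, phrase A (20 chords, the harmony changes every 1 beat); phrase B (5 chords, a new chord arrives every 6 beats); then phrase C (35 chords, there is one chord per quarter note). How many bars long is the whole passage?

17 bars

A: 20 × 1 = 20 beats = 4 bars.
B: 5 × 6 = 30 beats = 6 bars.
C: 35 × 1 = 35 beats = 7 bars.
Total: 4 + 6 + 7 = 17 bars.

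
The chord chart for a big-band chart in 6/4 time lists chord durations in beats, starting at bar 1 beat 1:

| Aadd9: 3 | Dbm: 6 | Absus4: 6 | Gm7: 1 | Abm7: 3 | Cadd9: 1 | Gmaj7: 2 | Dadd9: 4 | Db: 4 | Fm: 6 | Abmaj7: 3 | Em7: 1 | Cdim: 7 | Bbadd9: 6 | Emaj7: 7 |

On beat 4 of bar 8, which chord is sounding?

Cdim

Beat 4 of bar 8 is beat (8−1)×6 + 4 = 46 overall.
Running totals: Aadd9 ends at 3, Dbm ends at 9, Absus4 ends at 15, Gm7 ends at 16, Abm7 ends at 19, Cadd9 ends at 20, Gmaj7 ends at 22, Dadd9 ends at 26, Db ends at 30, Fm ends at 36, Abmaj7 ends at 39, Em7 ends at 40, Cdim ends at 47.
Beat 46 falls within Cdim.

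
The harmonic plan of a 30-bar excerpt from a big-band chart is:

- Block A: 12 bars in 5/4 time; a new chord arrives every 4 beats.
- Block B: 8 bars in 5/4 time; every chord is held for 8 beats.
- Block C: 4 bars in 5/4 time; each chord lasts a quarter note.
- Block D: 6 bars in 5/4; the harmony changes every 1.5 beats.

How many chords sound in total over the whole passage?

60 chords

A: 12·5 = 60 beats, 60/4 = 15 chords.
B: 8·5 = 40 beats, 40/8 = 5 chords.
C: 4·5 = 20 beats, 20/1 = 20 chords.
D: 6·5 = 30 beats, 30/1.5 = 20 chords.
Total: 15 + 5 + 20 + 20 = 60.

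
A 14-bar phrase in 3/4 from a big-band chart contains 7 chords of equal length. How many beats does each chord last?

14 bars × 3 beats/bar = 42 beats total.
42 beats ÷ 7 chords = 6 beats per chord.

6 beats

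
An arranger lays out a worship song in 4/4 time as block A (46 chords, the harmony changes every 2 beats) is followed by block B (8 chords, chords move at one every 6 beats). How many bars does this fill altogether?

35 bars

A: 46 × 2 = 92 beats = 23 bars.
B: 8 × 6 = 48 beats = 12 bars.
Total: 23 + 12 = 35 bars.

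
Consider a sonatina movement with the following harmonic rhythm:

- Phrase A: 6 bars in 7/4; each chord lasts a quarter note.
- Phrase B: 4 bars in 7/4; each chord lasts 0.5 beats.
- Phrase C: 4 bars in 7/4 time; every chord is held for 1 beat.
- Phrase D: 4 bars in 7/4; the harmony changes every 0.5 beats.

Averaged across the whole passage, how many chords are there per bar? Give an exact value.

A: 6 × 7 = 42 beats ÷ 1 = 42 chords.
B: 4 × 7 = 28 beats ÷ 0.5 = 56 chords.
C: 4 × 7 = 28 beats ÷ 1 = 28 chords.
D: 4 × 7 = 28 beats ÷ 0.5 = 56 chords.
Overall: 182 chords over 18 bars → 182/18 = 91/9 chords per bar.

91/9 chords per bar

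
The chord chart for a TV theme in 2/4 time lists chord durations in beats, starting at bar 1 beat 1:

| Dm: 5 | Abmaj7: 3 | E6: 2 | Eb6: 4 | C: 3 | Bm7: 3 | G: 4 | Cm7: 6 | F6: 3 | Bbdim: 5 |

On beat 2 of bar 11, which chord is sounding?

Beat 2 of bar 11 is beat (11−1)×2 + 2 = 22 overall.
Running totals: Dm ends at 5, Abmaj7 ends at 8, E6 ends at 10, Eb6 ends at 14, C ends at 17, Bm7 ends at 20, G ends at 24.
Beat 22 falls within G.

G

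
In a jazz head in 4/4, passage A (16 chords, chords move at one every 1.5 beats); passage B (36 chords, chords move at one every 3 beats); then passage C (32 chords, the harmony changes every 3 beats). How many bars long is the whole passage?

A: 16 × 1.5 = 24 beats = 6 bars.
B: 36 × 3 = 108 beats = 27 bars.
C: 32 × 3 = 96 beats = 24 bars.
Total: 6 + 27 + 24 = 57 bars.

57 bars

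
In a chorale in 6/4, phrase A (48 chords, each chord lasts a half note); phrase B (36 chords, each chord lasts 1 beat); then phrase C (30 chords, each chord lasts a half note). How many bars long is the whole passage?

A: 48 × 2 = 96 beats = 16 bars.
B: 36 × 1 = 36 beats = 6 bars.
C: 30 × 2 = 60 beats = 10 bars.
Total: 16 + 6 + 10 = 32 bars.

32 bars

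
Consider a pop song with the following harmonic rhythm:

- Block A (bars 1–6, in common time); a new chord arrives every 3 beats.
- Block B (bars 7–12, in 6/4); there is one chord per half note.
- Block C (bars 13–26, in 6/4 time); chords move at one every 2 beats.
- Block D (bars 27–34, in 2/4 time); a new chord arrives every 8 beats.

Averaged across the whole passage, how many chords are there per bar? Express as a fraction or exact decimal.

A: 6 bars of 4 beats is 24 beats; at 3 beats each that's 8 chords.
B: 6 bars of 6 beats is 36 beats; at 2 beats each that's 18 chords.
C: 14 bars of 6 beats is 84 beats; at 2 beats each that's 42 chords.
D: 8 bars of 2 beats is 16 beats; at 8 beats each that's 2 chords.
Overall: 70 chords over 34 bars → 70/34 = 35/17 chords per bar.

35/17 chords per bar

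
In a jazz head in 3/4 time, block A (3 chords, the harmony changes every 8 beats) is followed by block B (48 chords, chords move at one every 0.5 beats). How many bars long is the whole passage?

A: 3 × 8 = 24 beats = 8 bars.
B: 48 × 0.5 = 24 beats = 8 bars.
Total: 8 + 8 = 16 bars.

16 bars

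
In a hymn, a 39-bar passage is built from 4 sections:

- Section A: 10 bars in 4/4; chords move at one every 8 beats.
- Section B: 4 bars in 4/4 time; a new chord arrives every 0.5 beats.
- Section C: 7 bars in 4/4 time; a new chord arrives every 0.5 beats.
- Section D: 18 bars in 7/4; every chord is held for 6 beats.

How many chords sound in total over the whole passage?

A: 10 bars × 4 beats = 40 beats; 8 beats/chord → 5 chords.
B: 4 bars × 4 beats = 16 beats; 0.5 beats/chord → 32 chords.
C: 7 bars × 4 beats = 28 beats; 0.5 beats/chord → 56 chords.
D: 18 bars × 7 beats = 126 beats; 6 beats/chord → 21 chords.
Total: 5 + 32 + 56 + 21 = 114.

114 chords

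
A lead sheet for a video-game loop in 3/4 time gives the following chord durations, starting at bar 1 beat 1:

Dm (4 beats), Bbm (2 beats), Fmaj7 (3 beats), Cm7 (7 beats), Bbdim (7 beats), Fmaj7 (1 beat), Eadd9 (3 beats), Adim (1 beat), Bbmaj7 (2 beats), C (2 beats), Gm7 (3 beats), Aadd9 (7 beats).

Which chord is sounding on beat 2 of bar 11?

Beat 2 of bar 11 is beat (11−1)×3 + 2 = 32 overall.
Running totals: Dm ends at 4, Bbm ends at 6, Fmaj7 ends at 9, Cm7 ends at 16, Bbdim ends at 23, Fmaj7 ends at 24, Eadd9 ends at 27, Adim ends at 28, Bbmaj7 ends at 30, C ends at 32.
Beat 32 falls within C.

C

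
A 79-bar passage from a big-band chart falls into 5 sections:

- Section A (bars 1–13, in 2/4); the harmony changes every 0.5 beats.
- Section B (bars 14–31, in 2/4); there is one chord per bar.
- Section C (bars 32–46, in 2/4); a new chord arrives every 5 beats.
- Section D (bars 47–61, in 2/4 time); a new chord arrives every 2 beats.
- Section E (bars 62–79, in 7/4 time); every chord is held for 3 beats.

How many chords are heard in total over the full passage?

A has 26 beats and chords last 0.5 each, so 52 chords.
B has 36 beats and chords last 2 each, so 18 chords.
C has 30 beats and chords last 5 each, so 6 chords.
D has 30 beats and chords last 2 each, so 15 chords.
E has 126 beats and chords last 3 each, so 42 chords.
Total: 52 + 18 + 6 + 15 + 42 = 133.

133 chords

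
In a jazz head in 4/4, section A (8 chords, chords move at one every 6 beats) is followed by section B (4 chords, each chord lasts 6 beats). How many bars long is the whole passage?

18 bars

A: 8 × 6 = 48 beats = 12 bars.
B: 4 × 6 = 24 beats = 6 bars.
Total: 12 + 6 = 18 bars.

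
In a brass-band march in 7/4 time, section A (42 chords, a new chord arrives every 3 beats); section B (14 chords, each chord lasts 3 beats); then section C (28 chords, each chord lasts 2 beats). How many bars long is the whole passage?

A: 42 × 3 = 126 beats = 18 bars.
B: 14 × 3 = 42 beats = 6 bars.
C: 28 × 2 = 56 beats = 8 bars.
Total: 18 + 6 + 8 = 32 bars.

32 bars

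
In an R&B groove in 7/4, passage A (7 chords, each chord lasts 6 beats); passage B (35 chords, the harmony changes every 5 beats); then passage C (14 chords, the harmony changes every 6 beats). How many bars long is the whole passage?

A: 7 × 6 = 42 beats = 6 bars.
B: 35 × 5 = 175 beats = 25 bars.
C: 14 × 6 = 84 beats = 12 bars.
Total: 6 + 25 + 12 = 43 bars.

43 bars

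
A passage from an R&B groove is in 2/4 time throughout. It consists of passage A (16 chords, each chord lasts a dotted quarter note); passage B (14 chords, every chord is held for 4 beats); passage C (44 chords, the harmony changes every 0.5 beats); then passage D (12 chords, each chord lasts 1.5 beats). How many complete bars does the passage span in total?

60 bars

A: 16 × 1.5 = 24 beats = 12 bars.
B: 14 × 4 = 56 beats = 28 bars.
C: 44 × 0.5 = 22 beats = 11 bars.
D: 12 × 1.5 = 18 beats = 9 bars.
Total: 12 + 28 + 11 + 9 = 60 bars.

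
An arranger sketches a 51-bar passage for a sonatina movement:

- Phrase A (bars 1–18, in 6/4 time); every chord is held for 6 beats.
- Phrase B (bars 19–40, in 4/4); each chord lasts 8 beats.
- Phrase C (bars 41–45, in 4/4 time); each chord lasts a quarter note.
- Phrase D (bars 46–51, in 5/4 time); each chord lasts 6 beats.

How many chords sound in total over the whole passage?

A has 108 beats and chords last 6 each, so 18 chords.
B has 88 beats and chords last 8 each, so 11 chords.
C has 20 beats and chords last 1 each, so 20 chords.
D has 30 beats and chords last 6 each, so 5 chords.
Total: 18 + 11 + 20 + 5 = 54.

54 chords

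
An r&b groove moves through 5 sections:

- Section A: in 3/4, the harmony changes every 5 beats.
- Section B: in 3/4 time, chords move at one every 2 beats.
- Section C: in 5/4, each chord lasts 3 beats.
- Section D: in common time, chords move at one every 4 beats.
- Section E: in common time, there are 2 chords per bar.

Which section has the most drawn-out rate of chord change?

A: each chord is 5 beats in 3/4, so 0.6 per bar.
B: each chord is 2 beats in 3/4, so 1.5 per bar.
C: each chord is 3 beats in 5/4, so 5/3 per bar.
D: each chord is 4 beats in 4/4, so 1 per bar.
E: each chord is 2 beats in 4/4, so 2 per bar.
Slowest is A at 0.6 chords/bar.

Section A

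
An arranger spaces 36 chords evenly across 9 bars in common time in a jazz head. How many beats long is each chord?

9 bars × 4 beats/bar = 36 beats total.
36 beats ÷ 36 chords = 1 beats per chord.
(That is a quarter note.)

1 beat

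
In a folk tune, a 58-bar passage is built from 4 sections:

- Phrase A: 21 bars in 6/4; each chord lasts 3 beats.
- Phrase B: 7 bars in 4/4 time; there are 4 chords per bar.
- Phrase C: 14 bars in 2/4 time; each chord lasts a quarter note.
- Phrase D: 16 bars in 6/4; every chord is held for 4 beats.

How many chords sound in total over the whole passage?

A has 126 beats and chords last 3 each, so 42 chords.
B has 28 beats and chords last 1 each, so 28 chords.
C has 28 beats and chords last 1 each, so 28 chords.
D has 96 beats and chords last 4 each, so 24 chords.
Total: 42 + 28 + 28 + 24 = 122.

122 chords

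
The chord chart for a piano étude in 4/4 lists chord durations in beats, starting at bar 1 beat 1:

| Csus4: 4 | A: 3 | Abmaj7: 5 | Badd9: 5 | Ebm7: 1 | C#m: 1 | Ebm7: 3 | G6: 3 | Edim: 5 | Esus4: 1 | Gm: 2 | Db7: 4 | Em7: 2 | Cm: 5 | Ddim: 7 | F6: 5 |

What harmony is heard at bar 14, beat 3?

F6

Beat 3 of bar 14 is beat (14−1)×4 + 3 = 55 overall.
Running totals: Csus4 ends at 4, A ends at 7, Abmaj7 ends at 12, Badd9 ends at 17, Ebm7 ends at 18, C#m ends at 19, Ebm7 ends at 22, G6 ends at 25, Edim ends at 30, Esus4 ends at 31, Gm ends at 33, Db7 ends at 37, Em7 ends at 39, Cm ends at 44, Ddim ends at 51, F6 ends at 56.
Beat 55 falls within F6.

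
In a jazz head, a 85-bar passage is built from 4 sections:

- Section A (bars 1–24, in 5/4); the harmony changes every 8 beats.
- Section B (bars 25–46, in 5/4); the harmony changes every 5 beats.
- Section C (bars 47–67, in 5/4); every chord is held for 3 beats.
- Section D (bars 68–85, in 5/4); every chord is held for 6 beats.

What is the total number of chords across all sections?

A: 24·5 = 120 beats, 120/8 = 15 chords.
B: 22·5 = 110 beats, 110/5 = 22 chords.
C: 21·5 = 105 beats, 105/3 = 35 chords.
D: 18·5 = 90 beats, 90/6 = 15 chords.
Total: 15 + 22 + 35 + 15 = 87.

87 chords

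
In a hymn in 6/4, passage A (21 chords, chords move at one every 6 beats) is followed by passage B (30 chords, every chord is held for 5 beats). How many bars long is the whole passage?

46 bars

A: 21 × 6 = 126 beats = 21 bars.
B: 30 × 5 = 150 beats = 25 bars.
Total: 21 + 25 = 46 bars.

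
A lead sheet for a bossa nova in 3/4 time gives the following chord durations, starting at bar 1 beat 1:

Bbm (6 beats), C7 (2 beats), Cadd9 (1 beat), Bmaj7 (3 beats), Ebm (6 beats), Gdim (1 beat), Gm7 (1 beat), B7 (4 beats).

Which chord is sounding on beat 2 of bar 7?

Gm7

Beat 2 of bar 7 is beat (7−1)×3 + 2 = 20 overall.
Running totals: Bbm ends at 6, C7 ends at 8, Cadd9 ends at 9, Bmaj7 ends at 12, Ebm ends at 18, Gdim ends at 19, Gm7 ends at 20.
Beat 20 falls within Gm7.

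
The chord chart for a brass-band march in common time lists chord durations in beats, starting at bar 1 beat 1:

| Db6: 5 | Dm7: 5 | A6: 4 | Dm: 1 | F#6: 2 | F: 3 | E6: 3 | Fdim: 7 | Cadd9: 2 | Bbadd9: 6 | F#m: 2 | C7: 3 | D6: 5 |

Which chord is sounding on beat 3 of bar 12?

D6

Beat 3 of bar 12 is beat (12−1)×4 + 3 = 47 overall.
Running totals: Db6 ends at 5, Dm7 ends at 10, A6 ends at 14, Dm ends at 15, F#6 ends at 17, F ends at 20, E6 ends at 23, Fdim ends at 30, Cadd9 ends at 32, Bbadd9 ends at 38, F#m ends at 40, C7 ends at 43, D6 ends at 48.
Beat 47 falls within D6.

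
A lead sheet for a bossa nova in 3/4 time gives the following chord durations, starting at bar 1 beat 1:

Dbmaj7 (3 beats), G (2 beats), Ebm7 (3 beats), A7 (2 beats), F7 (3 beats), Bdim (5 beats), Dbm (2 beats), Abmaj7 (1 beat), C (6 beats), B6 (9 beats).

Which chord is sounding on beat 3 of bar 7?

Beat 3 of bar 7 is beat (7−1)×3 + 3 = 21 overall.
Running totals: Dbmaj7 ends at 3, G ends at 5, Ebm7 ends at 8, A7 ends at 10, F7 ends at 13, Bdim ends at 18, Dbm ends at 20, Abmaj7 ends at 21.
Beat 21 falls within Abmaj7.

Abmaj7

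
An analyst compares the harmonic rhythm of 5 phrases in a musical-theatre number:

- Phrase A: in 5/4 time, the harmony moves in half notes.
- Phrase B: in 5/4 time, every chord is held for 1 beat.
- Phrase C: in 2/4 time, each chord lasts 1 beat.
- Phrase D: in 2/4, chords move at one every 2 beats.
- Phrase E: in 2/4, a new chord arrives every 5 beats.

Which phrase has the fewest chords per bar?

Phrase E

A: 5/2 = 2.5 chords/bar.
B: 5/1 = 5 chords/bar.
C: 2/1 = 2 chords/bar.
D: 2/2 = 1 chord/bar.
E: 2/5 = 0.4 chords/bar.
Slowest is E at 0.4 chords/bar.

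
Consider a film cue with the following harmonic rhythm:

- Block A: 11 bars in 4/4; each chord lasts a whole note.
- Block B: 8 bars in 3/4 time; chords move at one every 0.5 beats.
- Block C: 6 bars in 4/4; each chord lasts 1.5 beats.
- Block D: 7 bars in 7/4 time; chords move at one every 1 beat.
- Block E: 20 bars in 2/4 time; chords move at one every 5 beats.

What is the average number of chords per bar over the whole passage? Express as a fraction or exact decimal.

A: 11 × 4 = 44 beats ÷ 4 = 11 chords.
B: 8 × 3 = 24 beats ÷ 0.5 = 48 chords.
C: 6 × 4 = 24 beats ÷ 1.5 = 16 chords.
D: 7 × 7 = 49 beats ÷ 1 = 49 chords.
E: 20 × 2 = 40 beats ÷ 5 = 8 chords.
Overall: 132 chords over 52 bars → 132/52 = 33/13 chords per bar.

33/13 chords per bar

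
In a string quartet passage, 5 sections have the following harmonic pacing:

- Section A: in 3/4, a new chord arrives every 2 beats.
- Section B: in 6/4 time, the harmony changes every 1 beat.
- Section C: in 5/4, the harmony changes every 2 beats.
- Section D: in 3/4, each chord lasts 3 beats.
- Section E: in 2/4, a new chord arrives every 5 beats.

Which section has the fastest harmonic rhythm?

A: each chord is 2 beats in 3/4, so 1.5 per bar.
B: each chord is 1 beat in 6/4, so 6 per bar.
C: each chord is 2 beats in 5/4, so 2.5 per bar.
D: each chord is 3 beats in 3/4, so 1 per bar.
E: each chord is 5 beats in 2/4, so 0.4 per bar.
Fastest is B at 6 chords/bar.

Section B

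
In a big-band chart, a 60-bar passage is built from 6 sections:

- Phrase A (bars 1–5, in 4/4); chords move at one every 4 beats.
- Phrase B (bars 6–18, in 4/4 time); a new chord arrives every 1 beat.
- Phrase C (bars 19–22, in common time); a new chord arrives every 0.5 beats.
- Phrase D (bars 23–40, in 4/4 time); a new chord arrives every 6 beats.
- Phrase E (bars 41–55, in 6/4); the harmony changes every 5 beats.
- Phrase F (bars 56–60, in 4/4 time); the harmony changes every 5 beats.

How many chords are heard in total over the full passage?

123 chords

A: 5 bars × 4 beats = 20 beats; 4 beats/chord → 5 chords.
B: 13 bars × 4 beats = 52 beats; 1 beat/chord → 52 chords.
C: 4 bars × 4 beats = 16 beats; 0.5 beats/chord → 32 chords.
D: 18 bars × 4 beats = 72 beats; 6 beats/chord → 12 chords.
E: 15 bars × 6 beats = 90 beats; 5 beats/chord → 18 chords.
F: 5 bars × 4 beats = 20 beats; 5 beats/chord → 4 chords.
Total: 5 + 52 + 32 + 12 + 18 + 4 = 123.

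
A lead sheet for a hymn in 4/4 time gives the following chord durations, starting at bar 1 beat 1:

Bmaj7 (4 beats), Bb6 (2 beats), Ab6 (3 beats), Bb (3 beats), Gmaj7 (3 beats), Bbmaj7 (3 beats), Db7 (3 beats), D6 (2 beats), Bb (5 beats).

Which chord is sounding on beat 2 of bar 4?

Gmaj7

Beat 2 of bar 4 is beat (4−1)×4 + 2 = 14 overall.
Running totals: Bmaj7 ends at 4, Bb6 ends at 6, Ab6 ends at 9, Bb ends at 12, Gmaj7 ends at 15.
Beat 14 falls within Gmaj7.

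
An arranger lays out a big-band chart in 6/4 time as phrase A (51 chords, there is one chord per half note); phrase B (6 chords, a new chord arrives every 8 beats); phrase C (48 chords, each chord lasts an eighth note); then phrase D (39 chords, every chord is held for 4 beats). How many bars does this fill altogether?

55 bars

A: 51 × 2 = 102 beats = 17 bars.
B: 6 × 8 = 48 beats = 8 bars.
C: 48 × 0.5 = 24 beats = 4 bars.
D: 39 × 4 = 156 beats = 26 bars.
Total: 17 + 8 + 4 + 26 = 55 bars.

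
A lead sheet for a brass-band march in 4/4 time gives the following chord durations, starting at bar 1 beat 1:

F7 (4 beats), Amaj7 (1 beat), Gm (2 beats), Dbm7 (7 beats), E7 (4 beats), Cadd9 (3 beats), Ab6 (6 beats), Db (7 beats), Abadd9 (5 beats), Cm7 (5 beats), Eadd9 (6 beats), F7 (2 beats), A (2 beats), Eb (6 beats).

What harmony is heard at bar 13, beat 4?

F7

Beat 4 of bar 13 is beat (13−1)×4 + 4 = 52 overall.
Running totals: F7 ends at 4, Amaj7 ends at 5, Gm ends at 7, Dbm7 ends at 14, E7 ends at 18, Cadd9 ends at 21, Ab6 ends at 27, Db ends at 34, Abadd9 ends at 39, Cm7 ends at 44, Eadd9 ends at 50, F7 ends at 52.
Beat 52 falls within F7.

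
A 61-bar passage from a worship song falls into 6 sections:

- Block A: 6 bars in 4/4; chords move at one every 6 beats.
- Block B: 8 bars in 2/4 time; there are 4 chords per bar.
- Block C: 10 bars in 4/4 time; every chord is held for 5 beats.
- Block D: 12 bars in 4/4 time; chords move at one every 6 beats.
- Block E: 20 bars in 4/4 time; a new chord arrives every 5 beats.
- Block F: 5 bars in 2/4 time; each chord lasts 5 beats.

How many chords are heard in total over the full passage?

A: 6 bars × 4 beats = 24 beats; 6 beats/chord → 4 chords.
B: 8 bars × 2 beats = 16 beats; 0.5 beats/chord → 32 chords.
C: 10 bars × 4 beats = 40 beats; 5 beats/chord → 8 chords.
D: 12 bars × 4 beats = 48 beats; 6 beats/chord → 8 chords.
E: 20 bars × 4 beats = 80 beats; 5 beats/chord → 16 chords.
F: 5 bars × 2 beats = 10 beats; 5 beats/chord → 2 chords.
Total: 4 + 32 + 8 + 8 + 16 + 2 = 70.

70 chords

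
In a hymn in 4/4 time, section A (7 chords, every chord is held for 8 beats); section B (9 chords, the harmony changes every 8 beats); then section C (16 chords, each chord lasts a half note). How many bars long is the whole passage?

40 bars

A: 7 × 8 = 56 beats = 14 bars.
B: 9 × 8 = 72 beats = 18 bars.
C: 16 × 2 = 32 beats = 8 bars.
Total: 14 + 18 + 8 = 40 bars.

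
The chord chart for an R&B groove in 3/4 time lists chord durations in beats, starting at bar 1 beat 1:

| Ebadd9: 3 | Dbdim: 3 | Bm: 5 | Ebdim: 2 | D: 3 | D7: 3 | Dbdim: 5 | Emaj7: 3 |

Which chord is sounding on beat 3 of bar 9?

Beat 3 of bar 9 is beat (9−1)×3 + 3 = 27 overall.
Running totals: Ebadd9 ends at 3, Dbdim ends at 6, Bm ends at 11, Ebdim ends at 13, D ends at 16, D7 ends at 19, Dbdim ends at 24, Emaj7 ends at 27.
Beat 27 falls within Emaj7.

Emaj7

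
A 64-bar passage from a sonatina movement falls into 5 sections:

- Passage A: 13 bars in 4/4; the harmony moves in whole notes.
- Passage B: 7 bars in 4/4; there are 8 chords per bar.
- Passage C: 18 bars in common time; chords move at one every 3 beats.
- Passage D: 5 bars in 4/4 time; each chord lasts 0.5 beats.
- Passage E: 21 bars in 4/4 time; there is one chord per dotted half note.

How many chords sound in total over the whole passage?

161 chords

A: 13 bars × 4 beats = 52 beats; 4 beats/chord → 13 chords.
B: 7 bars × 4 beats = 28 beats; 0.5 beats/chord → 56 chords.
C: 18 bars × 4 beats = 72 beats; 3 beats/chord → 24 chords.
D: 5 bars × 4 beats = 20 beats; 0.5 beats/chord → 40 chords.
E: 21 bars × 4 beats = 84 beats; 3 beats/chord → 28 chords.
Total: 13 + 56 + 24 + 40 + 28 = 161.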